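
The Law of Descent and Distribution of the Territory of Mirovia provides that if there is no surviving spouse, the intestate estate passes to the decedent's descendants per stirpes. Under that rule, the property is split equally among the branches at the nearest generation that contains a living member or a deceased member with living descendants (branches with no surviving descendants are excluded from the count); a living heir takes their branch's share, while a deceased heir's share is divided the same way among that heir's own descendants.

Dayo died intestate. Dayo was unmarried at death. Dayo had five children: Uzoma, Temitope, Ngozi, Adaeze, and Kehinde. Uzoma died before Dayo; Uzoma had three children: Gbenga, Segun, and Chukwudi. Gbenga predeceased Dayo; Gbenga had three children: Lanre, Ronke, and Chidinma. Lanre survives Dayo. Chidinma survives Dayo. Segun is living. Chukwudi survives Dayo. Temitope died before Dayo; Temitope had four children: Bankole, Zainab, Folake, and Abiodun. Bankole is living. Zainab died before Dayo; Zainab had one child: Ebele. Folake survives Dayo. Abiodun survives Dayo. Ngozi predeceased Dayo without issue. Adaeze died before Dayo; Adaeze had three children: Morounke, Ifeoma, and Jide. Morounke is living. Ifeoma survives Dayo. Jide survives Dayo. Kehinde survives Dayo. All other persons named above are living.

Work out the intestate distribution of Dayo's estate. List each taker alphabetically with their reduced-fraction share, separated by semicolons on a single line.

There is no surviving spouse, so the entire estate passes to Dayo's descendants per stirpes.
Ngozi left no surviving issue, so that branch lapses and is disregarded.
The estate is divided into 4 equal shares of 1/4 among Uzoma, Temitope, Adaeze, Kehinde.
Uzoma predeceased; the 1/4 allotted to Uzoma's branch passes to Uzoma's issue by representation.
The 1/4 is divided into 3 equal shares of 1/12 among Gbenga, Segun, Chukwudi.
Gbenga predeceased; the 1/12 allotted to Gbenga's branch passes to Gbenga's issue by representation.
The 1/12 is divided into 3 equal shares of 1/36 among Lanre, Ronke, Chidinma.
Lanre is living and takes 1/36.
Ronke is living and takes 1/36.
Chidinma is living and takes 1/36.
Segun is living and takes 1/12.
Chukwudi is living and takes 1/12.
Temitope predeceased; the 1/4 allotted to Temitope's branch passes to Temitope's issue by representation.
The 1/4 is divided into 4 equal shares of 1/16 among Bankole, Zainab, Folake, Abiodun.
Bankole is living and takes 1/16.
Zainab predeceased; the 1/16 allotted to Zainab's branch passes to Zainab's issue by representation.
Ebele is the sole taker at this level and receives the full 1/16.
Folake is living and takes 1/16.
Abiodun is living and takes 1/16.
Adaeze predeceased; the 1/4 allotted to Adaeze's branch passes to Adaeze's issue by representation.
The 1/4 is divided into 3 equal shares of 1/12 among Morounke, Ifeoma, Jide.
Morounke is living and takes 1/12.
Ifeoma is living and takes 1/12.
Jide is living and takes 1/12.
Kehinde is living and takes 1/4.

Abiodun 1/16; Bankole 1/16; Chidinma 1/36; Chukwudi 1/12; Ebele 1/16; Folake 1/16; Ifeoma 1/12; Jide 1/12; Kehinde 1/4; Lanre 1/36; Morounke 1/12; Ronke 1/36; Segun 1/12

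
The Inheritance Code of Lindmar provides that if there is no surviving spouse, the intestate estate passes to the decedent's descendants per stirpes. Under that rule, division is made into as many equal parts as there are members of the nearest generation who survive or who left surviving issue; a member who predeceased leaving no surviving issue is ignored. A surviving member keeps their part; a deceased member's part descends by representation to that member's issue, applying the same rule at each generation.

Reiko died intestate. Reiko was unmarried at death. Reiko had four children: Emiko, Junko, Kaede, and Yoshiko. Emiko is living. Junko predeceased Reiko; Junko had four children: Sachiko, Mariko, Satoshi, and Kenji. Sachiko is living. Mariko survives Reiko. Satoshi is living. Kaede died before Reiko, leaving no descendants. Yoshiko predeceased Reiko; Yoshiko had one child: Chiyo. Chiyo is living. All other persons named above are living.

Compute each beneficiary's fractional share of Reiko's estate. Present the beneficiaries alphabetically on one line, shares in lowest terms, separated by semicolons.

Chiyo 1/3; Emiko 1/3; Kenji 1/12; Mariko 1/12; Sachiko 1/12; Satoshi 1/12

There is no surviving spouse, so the entire estate passes to Reiko's descendants per stirpes.
Kaede left no surviving issue, so that branch lapses and is disregarded.
The estate is divided into 3 equal shares of 1/3 among Emiko, Junko, Yoshiko.
Emiko is living and takes 1/3.
Junko predeceased; the 1/3 allotted to Junko's branch passes to Junko's issue by representation.
The 1/3 is divided into 4 equal shares of 1/12 among Sachiko, Mariko, Satoshi, Kenji.
Sachiko is living and takes 1/12.
Mariko is living and takes 1/12.
Satoshi is living and takes 1/12.
Kenji is living and takes 1/12.
Yoshiko predeceased; the 1/3 allotted to Yoshiko's branch passes to Yoshiko's issue by representation.
Chiyo is the sole taker at this level and receives the full 1/3.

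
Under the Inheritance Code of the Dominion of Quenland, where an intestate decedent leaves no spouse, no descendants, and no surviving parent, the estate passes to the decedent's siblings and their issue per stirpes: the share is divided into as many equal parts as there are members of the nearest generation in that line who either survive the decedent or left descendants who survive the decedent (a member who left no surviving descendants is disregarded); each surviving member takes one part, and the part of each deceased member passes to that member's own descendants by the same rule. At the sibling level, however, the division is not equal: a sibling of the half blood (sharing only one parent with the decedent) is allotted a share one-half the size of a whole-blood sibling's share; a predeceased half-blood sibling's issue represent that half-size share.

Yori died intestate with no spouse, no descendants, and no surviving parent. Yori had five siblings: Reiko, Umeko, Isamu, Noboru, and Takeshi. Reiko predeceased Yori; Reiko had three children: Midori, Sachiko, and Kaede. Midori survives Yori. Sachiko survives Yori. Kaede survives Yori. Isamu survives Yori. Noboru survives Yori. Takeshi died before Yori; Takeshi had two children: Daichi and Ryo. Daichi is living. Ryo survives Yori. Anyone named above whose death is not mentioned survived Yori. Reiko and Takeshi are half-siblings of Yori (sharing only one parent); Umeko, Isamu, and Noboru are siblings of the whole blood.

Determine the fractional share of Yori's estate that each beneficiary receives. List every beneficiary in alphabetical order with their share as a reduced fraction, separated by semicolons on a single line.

No spouse, descendants, or parent survives, so the estate passes to Yori's siblings per stirpes.
Half-blood siblings count for one-half the weight of whole-blood siblings at the initial division.
Dividing 1 in proportion to weights (total weight 4): Reiko (weight 1/2) → 1/8; Umeko (weight 1) → 1/4; Isamu (weight 1) → 1/4; Noboru (weight 1) → 1/4; Takeshi (weight 1/2) → 1/8.
Reiko predeceased; the 1/8 allotted to Reiko's branch passes to Reiko's issue by representation.
The 1/8 is divided into 3 equal shares of 1/24 among Midori, Sachiko, Kaede.
Midori is living and takes 1/24.
Sachiko is living and takes 1/24.
Kaede is living and takes 1/24.
Umeko is living and takes 1/4.
Isamu is living and takes 1/4.
Noboru is living and takes 1/4.
Takeshi predeceased; the 1/8 allotted to Takeshi's branch passes to Takeshi's issue by representation.
The 1/8 is divided into 2 equal shares of 1/16 among Daichi, Ryo.
Daichi is living and takes 1/16.
Ryo is living and takes 1/16.

Daichi 1/16; Isamu 1/4; Kaede 1/24; Midori 1/24; Noboru 1/4; Ryo 1/16; Sachiko 1/24; Umeko 1/4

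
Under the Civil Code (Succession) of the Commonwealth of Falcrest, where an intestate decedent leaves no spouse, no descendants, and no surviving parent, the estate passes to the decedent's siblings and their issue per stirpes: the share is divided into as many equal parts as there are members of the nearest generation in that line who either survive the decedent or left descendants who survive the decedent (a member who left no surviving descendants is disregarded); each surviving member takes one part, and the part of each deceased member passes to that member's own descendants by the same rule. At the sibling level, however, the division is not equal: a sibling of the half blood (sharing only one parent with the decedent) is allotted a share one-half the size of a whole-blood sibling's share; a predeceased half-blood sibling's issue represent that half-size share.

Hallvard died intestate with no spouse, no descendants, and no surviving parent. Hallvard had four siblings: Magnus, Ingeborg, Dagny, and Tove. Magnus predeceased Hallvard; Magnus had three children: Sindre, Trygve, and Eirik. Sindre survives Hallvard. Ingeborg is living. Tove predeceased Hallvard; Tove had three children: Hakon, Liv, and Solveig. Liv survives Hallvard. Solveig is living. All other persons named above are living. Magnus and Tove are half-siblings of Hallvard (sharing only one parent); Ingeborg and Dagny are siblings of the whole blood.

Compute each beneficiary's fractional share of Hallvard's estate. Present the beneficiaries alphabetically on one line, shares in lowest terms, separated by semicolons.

No spouse, descendants, or parent survives, so the estate passes to Hallvard's siblings per stirpes.
Half-blood siblings count for one-half the weight of whole-blood siblings at the initial division.
Dividing 1 in proportion to weights (total weight 3): Magnus (weight 1/2) → 1/6; Ingeborg (weight 1) → 1/3; Dagny (weight 1) → 1/3; Tove (weight 1/2) → 1/6.
Magnus predeceased; the 1/6 allotted to Magnus's branch passes to Magnus's issue by representation.
The 1/6 is divided into 3 equal shares of 1/18 among Sindre, Trygve, Eirik.
Sindre is living and takes 1/18.
Trygve is living and takes 1/18.
Eirik is living and takes 1/18.
Ingeborg is living and takes 1/3.
Dagny is living and takes 1/3.
Tove predeceased; the 1/6 allotted to Tove's branch passes to Tove's issue by representation.
The 1/6 is divided into 3 equal shares of 1/18 among Hakon, Liv, Solveig.
Hakon is living and takes 1/18.
Liv is living and takes 1/18.
Solveig is living and takes 1/18.

Dagny 1/3; Eirik 1/18; Hakon 1/18; Ingeborg 1/3; Liv 1/18; Sindre 1/18; Solveig 1/18; Trygve 1/18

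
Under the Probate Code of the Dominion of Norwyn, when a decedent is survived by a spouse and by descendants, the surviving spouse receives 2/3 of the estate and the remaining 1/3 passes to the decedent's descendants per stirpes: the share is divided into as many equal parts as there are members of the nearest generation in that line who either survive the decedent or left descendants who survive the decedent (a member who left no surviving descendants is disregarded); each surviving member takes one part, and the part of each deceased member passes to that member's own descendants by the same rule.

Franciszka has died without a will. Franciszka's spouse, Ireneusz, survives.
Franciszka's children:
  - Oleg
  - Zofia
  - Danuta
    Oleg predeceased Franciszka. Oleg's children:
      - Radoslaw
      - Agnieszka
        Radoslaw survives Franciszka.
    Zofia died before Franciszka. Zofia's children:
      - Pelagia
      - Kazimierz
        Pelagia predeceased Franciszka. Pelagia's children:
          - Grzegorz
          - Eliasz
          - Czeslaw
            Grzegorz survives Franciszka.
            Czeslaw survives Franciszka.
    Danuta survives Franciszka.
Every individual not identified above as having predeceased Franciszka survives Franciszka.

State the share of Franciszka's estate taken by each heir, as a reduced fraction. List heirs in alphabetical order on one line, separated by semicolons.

Ireneusz, as surviving spouse, takes 2/3.
The remaining 1/3 passes to Franciszka's descendants per stirpes.
The 1/3 is divided into 3 equal shares of 1/9 among Oleg, Zofia, Danuta.
Oleg predeceased; the 1/9 allotted to Oleg's branch passes to Oleg's issue by representation.
The 1/9 is divided into 2 equal shares of 1/18 among Radoslaw, Agnieszka.
Radoslaw is living and takes 1/18.
Agnieszka is living and takes 1/18.
Zofia predeceased; the 1/9 allotted to Zofia's branch passes to Zofia's issue by representation.
The 1/9 is divided into 2 equal shares of 1/18 among Pelagia, Kazimierz.
Pelagia predeceased; the 1/18 allotted to Pelagia's branch passes to Pelagia's issue by representation.
The 1/18 is divided into 3 equal shares of 1/54 among Grzegorz, Eliasz, Czeslaw.
Grzegorz is living and takes 1/54.
Eliasz is living and takes 1/54.
Czeslaw is living and takes 1/54.
Kazimierz is living and takes 1/18.
Danuta is living and takes 1/9.

Agnieszka 1/18; Czeslaw 1/54; Danuta 1/9; Eliasz 1/54; Grzegorz 1/54; Ireneusz 2/3; Kazimierz 1/18; Radoslaw 1/18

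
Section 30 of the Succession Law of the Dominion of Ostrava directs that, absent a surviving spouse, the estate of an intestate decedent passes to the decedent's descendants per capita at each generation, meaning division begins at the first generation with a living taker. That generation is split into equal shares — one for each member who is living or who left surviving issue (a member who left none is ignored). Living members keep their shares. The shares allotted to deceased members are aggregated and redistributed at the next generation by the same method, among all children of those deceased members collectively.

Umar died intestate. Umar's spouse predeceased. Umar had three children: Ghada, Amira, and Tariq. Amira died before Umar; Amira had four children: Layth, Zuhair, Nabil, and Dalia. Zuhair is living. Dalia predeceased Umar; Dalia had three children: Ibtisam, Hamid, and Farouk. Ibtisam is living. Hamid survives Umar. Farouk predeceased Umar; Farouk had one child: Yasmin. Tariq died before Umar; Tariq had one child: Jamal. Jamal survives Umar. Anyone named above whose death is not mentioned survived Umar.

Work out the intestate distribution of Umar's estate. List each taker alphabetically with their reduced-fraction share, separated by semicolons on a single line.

Ghada 1/3; Hamid 2/45; Ibtisam 2/45; Jamal 2/15; Layth 2/15; Nabil 2/15; Yasmin 2/45; Zuhair 2/15

There is no surviving spouse, so the entire estate passes to Umar's descendants per capita at each generation.
At generation 1 (Ghada, Amira, Tariq) there are 3 shares of (1)/3 = 1/3 each.
Living: Ghada — each takes 1/3.
Deceased: Amira and Tariq. Their combined 2/3 is pooled and carried to generation 2.
At generation 2 (Layth, Zuhair, Nabil, Dalia, Jamal) there are 5 shares of (2/3)/5 = 2/15 each.
Living: Layth, Zuhair, Nabil, and Jamal — each takes 2/15.
Deceased: Dalia. That 2/15 share is carried to generation 3.
At generation 3 (Ibtisam, Hamid, Farouk) there are 3 shares of (2/15)/3 = 2/45 each.
Living: Ibtisam and Hamid — each takes 2/45.
Deceased: Farouk. That 2/45 share is carried to generation 4.
At generation 4 (Yasmin) there are 1 shares of (2/45)/1 = 2/45 each.
Living: Yasmin — each takes 2/45.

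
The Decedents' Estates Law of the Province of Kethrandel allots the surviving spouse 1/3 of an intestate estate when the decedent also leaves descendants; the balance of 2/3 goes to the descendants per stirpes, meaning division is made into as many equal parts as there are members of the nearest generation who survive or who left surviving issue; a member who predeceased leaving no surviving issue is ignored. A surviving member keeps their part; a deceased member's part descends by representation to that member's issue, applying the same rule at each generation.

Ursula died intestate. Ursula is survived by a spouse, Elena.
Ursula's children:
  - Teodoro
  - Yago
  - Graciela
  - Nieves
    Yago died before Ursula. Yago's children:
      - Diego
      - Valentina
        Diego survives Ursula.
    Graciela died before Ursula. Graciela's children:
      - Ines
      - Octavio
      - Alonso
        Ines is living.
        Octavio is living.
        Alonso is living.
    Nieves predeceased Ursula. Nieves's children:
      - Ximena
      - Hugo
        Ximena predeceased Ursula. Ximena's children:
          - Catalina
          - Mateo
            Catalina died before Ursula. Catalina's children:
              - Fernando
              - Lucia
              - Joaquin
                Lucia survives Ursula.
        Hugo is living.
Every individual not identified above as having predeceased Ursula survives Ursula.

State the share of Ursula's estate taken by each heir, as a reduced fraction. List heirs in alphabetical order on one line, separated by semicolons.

Elena, as surviving spouse, takes 1/3.
The remaining 2/3 passes to Ursula's descendants per stirpes.
The 2/3 is divided into 4 equal shares of 1/6 among Teodoro, Yago, Graciela, Nieves.
Teodoro is living and takes 1/6.
Yago predeceased; the 1/6 allotted to Yago's branch passes to Yago's issue by representation.
The 1/6 is divided into 2 equal shares of 1/12 among Diego, Valentina.
Diego is living and takes 1/12.
Valentina is living and takes 1/12.
Graciela predeceased; the 1/6 allotted to Graciela's branch passes to Graciela's issue by representation.
The 1/6 is divided into 3 equal shares of 1/18 among Ines, Octavio, Alonso.
Ines is living and takes 1/18.
Octavio is living and takes 1/18.
Alonso is living and takes 1/18.
Nieves predeceased; the 1/6 allotted to Nieves's branch passes to Nieves's issue by representation.
The 1/6 is divided into 2 equal shares of 1/12 among Ximena, Hugo.
Ximena predeceased; the 1/12 allotted to Ximena's branch passes to Ximena's issue by representation.
The 1/12 is divided into 2 equal shares of 1/24 among Catalina, Mateo.
Catalina predeceased; the 1/24 allotted to Catalina's branch passes to Catalina's issue by representation.
The 1/24 is divided into 3 equal shares of 1/72 among Fernando, Lucia, Joaquin.
Fernando is living and takes 1/72.
Lucia is living and takes 1/72.
Joaquin is living and takes 1/72.
Mateo is living and takes 1/24.
Hugo is living and takes 1/12.

Alonso 1/18; Diego 1/12; Elena 1/3; Fernando 1/72; Hugo 1/12; Ines 1/18; Joaquin 1/72; Lucia 1/72; Mateo 1/24; Octavio 1/18; Teodoro 1/6; Valentina 1/12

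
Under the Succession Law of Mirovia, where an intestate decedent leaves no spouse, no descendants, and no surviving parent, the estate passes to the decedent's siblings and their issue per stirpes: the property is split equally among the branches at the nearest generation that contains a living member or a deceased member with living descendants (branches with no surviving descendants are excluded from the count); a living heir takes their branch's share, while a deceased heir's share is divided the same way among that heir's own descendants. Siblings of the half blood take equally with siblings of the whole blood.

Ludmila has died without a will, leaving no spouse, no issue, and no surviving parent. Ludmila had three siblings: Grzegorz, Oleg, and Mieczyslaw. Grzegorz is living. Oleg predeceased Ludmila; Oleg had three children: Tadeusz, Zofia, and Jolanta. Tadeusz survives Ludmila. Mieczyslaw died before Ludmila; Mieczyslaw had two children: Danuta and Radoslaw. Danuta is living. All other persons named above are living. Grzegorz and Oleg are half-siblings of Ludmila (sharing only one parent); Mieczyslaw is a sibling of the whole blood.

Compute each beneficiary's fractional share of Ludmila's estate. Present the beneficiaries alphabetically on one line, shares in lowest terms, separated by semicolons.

No spouse, descendants, or parent survives, so the estate passes to Ludmila's siblings per stirpes.
Half-blood and whole-blood siblings take equally under the stated rule.
The estate is divided into 3 equal shares of 1/3 among Grzegorz, Oleg, Mieczyslaw.
Grzegorz is living and takes 1/3.
Oleg predeceased; the 1/3 allotted to Oleg's branch passes to Oleg's issue by representation.
The 1/3 is divided into 3 equal shares of 1/9 among Tadeusz, Zofia, Jolanta.
Tadeusz is living and takes 1/9.
Zofia is living and takes 1/9.
Jolanta is living and takes 1/9.
Mieczyslaw predeceased; the 1/3 allotted to Mieczyslaw's branch passes to Mieczyslaw's issue by representation.
The 1/3 is divided into 2 equal shares of 1/6 among Danuta, Radoslaw.
Danuta is living and takes 1/6.
Radoslaw is living and takes 1/6.

Danuta 1/6; Grzegorz 1/3; Jolanta 1/9; Radoslaw 1/6; Tadeusz 1/9; Zofia 1/9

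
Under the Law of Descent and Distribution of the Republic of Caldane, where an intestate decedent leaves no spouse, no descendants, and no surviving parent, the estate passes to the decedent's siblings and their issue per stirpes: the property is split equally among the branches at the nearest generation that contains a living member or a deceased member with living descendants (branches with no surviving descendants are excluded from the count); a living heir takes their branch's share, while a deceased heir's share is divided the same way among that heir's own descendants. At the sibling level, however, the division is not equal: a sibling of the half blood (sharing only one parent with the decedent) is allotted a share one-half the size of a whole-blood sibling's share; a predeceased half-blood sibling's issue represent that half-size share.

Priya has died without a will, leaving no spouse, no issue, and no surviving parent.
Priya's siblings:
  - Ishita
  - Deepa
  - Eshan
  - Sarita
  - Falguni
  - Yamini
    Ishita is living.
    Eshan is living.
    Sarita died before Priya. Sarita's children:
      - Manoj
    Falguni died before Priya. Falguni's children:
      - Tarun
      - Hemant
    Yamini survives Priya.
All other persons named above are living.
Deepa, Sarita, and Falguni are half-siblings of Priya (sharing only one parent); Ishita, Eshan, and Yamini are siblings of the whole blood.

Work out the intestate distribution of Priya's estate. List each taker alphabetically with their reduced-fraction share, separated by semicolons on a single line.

No spouse, descendants, or parent survives, so the estate passes to Priya's siblings per stirpes.
Half-blood siblings count for one-half the weight of whole-blood siblings at the initial division.
Dividing 1 in proportion to weights (total weight 9/2): Ishita (weight 1) → 2/9; Deepa (weight 1/2) → 1/9; Eshan (weight 1) → 2/9; Sarita (weight 1/2) → 1/9; Falguni (weight 1/2) → 1/9; Yamini (weight 1) → 2/9.
Ishita is living and takes 2/9.
Deepa is living and takes 1/9.
Eshan is living and takes 2/9.
Sarita predeceased; the 1/9 allotted to Sarita's branch passes to Sarita's issue by representation.
Manoj is the sole taker at this level and receives the full 1/9.
Falguni predeceased; the 1/9 allotted to Falguni's branch passes to Falguni's issue by representation.
The 1/9 is divided into 2 equal shares of 1/18 among Tarun, Hemant.
Tarun is living and takes 1/18.
Hemant is living and takes 1/18.
Yamini is living and takes 2/9.

Deepa 1/9; Eshan 2/9; Hemant 1/18; Ishita 2/9; Manoj 1/9; Tarun 1/18; Yamini 2/9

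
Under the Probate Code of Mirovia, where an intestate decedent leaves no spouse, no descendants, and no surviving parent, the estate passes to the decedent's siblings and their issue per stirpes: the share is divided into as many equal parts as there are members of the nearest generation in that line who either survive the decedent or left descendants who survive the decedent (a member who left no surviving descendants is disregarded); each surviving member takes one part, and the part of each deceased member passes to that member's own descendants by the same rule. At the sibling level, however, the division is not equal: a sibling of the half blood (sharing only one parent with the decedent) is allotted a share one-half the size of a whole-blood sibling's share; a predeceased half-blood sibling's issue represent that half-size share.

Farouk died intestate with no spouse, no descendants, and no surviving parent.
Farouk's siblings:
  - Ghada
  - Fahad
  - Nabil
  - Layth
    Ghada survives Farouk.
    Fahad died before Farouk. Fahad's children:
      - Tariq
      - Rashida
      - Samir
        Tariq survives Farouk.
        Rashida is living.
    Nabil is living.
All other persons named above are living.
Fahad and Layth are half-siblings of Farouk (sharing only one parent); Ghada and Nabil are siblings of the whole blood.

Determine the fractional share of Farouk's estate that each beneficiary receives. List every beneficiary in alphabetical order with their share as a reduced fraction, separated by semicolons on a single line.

No spouse, descendants, or parent survives, so the estate passes to Farouk's siblings per stirpes.
Half-blood siblings count for one-half the weight of whole-blood siblings at the initial division.
Dividing 1 in proportion to weights (total weight 3): Ghada (weight 1) → 1/3; Fahad (weight 1/2) → 1/6; Nabil (weight 1) → 1/3; Layth (weight 1/2) → 1/6.
Ghada is living and takes 1/3.
Fahad predeceased; the 1/6 allotted to Fahad's branch passes to Fahad's issue by representation.
The 1/6 is divided into 3 equal shares of 1/18 among Tariq, Rashida, Samir.
Tariq is living and takes 1/18.
Rashida is living and takes 1/18.
Samir is living and takes 1/18.
Nabil is living and takes 1/3.
Layth is living and takes 1/6.

Ghada 1/3; Layth 1/6; Nabil 1/3; Rashida 1/18; Samir 1/18; Tariq 1/18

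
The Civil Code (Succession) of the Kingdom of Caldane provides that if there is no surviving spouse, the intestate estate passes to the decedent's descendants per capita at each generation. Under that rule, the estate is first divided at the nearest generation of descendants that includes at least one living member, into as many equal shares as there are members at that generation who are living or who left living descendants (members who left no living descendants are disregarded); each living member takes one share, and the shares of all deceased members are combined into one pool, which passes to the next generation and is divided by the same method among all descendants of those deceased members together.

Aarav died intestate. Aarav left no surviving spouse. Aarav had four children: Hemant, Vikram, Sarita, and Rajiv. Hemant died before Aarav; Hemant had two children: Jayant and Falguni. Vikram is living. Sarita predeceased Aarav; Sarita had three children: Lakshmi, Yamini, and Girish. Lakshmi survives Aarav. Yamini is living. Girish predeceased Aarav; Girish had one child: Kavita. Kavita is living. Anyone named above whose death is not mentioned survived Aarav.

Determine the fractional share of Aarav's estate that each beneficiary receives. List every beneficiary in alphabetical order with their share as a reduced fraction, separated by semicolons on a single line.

Falguni 1/10; Jayant 1/10; Kavita 1/10; Lakshmi 1/10; Rajiv 1/4; Vikram 1/4; Yamini 1/10

There is no surviving spouse, so the entire estate passes to Aarav's descendants per capita at each generation.
At generation 1 (Hemant, Vikram, Sarita, Rajiv) there are 4 shares of (1)/4 = 1/4 each.
Living: Vikram and Rajiv — each takes 1/4.
Deceased: Hemant and Sarita. Their combined 1/2 is pooled and carried to generation 2.
At generation 2 (Jayant, Falguni, Lakshmi, Yamini, Girish) there are 5 shares of (1/2)/5 = 1/10 each.
Living: Jayant, Falguni, Lakshmi, and Yamini — each takes 1/10.
Deceased: Girish. That 1/10 share is carried to generation 3.
At generation 3 (Kavita) there are 1 shares of (1/10)/1 = 1/10 each.
Living: Kavita — each takes 1/10.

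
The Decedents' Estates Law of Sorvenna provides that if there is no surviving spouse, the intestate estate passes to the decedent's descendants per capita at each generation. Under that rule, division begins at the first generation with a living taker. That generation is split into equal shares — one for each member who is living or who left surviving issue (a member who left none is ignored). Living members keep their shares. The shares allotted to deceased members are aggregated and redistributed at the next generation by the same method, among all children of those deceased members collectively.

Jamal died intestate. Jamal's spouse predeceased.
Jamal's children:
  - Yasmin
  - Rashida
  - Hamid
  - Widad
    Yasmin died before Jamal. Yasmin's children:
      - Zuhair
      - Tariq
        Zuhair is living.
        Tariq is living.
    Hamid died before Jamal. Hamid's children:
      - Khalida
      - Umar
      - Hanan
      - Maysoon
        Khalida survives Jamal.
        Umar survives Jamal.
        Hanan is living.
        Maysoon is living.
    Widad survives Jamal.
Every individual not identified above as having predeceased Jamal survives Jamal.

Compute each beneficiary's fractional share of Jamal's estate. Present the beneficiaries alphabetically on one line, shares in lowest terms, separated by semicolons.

There is no surviving spouse, so the entire estate passes to Jamal's descendants per capita at each generation.
At generation 1 (Yasmin, Rashida, Hamid, Widad) there are 4 shares of (1)/4 = 1/4 each.
Living: Rashida and Widad — each takes 1/4.
Deceased: Yasmin and Hamid. Their combined 1/2 is pooled and carried to generation 2.
At generation 2 (Zuhair, Tariq, Khalida, Umar, Hanan, Maysoon) there are 6 shares of (1/2)/6 = 1/12 each.
Living: Zuhair, Tariq, Khalida, Umar, Hanan, and Maysoon — each takes 1/12.

Hanan 1/12; Khalida 1/12; Maysoon 1/12; Rashida 1/4; Tariq 1/12; Umar 1/12; Widad 1/4; Zuhair 1/12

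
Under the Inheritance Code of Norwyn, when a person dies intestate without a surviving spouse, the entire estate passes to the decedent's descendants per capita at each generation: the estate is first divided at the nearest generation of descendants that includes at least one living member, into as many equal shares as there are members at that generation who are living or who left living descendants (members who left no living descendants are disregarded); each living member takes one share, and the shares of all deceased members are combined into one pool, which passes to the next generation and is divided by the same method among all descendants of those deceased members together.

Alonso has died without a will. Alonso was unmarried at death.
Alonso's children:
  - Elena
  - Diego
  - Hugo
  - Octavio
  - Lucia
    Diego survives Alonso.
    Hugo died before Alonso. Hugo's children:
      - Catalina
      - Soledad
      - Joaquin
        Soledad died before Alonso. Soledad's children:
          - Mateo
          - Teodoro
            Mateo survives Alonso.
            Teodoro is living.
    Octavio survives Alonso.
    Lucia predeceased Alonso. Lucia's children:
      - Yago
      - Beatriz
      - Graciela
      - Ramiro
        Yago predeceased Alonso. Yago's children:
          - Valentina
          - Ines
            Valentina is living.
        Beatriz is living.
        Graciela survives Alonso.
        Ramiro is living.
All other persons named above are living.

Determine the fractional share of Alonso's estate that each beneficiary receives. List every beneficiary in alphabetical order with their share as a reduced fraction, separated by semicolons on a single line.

There is no surviving spouse, so the entire estate passes to Alonso's descendants per capita at each generation.
At generation 1 (Elena, Diego, Hugo, Octavio, Lucia) there are 5 shares of (1)/5 = 1/5 each.
Living: Elena, Diego, and Octavio — each takes 1/5.
Deceased: Hugo and Lucia. Their combined 2/5 is pooled and carried to generation 2.
At generation 2 (Catalina, Soledad, Joaquin, Yago, Beatriz, Graciela, Ramiro) there are 7 shares of (2/5)/7 = 2/35 each.
Living: Catalina, Joaquin, Beatriz, Graciela, and Ramiro — each takes 2/35.
Deceased: Soledad and Yago. Their combined 4/35 is pooled and carried to generation 3.
At generation 3 (Mateo, Teodoro, Valentina, Ines) there are 4 shares of (4/35)/4 = 1/35 each.
Living: Mateo, Teodoro, Valentina, and Ines — each takes 1/35.

Beatriz 2/35; Catalina 2/35; Diego 1/5; Elena 1/5; Graciela 2/35; Ines 1/35; Joaquin 2/35; Mateo 1/35; Octavio 1/5; Ramiro 2/35; Teodoro 1/35; Valentina 1/35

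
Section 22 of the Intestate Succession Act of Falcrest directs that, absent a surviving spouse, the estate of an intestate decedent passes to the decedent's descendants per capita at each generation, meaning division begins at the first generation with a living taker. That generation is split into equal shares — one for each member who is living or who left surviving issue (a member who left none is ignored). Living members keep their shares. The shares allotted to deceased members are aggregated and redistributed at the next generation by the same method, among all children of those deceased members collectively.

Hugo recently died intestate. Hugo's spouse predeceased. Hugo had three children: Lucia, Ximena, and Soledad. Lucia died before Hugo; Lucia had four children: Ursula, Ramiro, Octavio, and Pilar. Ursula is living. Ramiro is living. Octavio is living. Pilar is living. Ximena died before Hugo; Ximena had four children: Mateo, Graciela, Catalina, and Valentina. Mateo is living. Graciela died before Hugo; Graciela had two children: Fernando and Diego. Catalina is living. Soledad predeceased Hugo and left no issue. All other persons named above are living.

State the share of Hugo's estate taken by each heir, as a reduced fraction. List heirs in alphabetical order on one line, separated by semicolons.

There is no surviving spouse, so the entire estate passes to Hugo's descendants per capita at each generation.
No one at generation 1 (Lucia, Ximena) is living; moving to the next generation.
At generation 2 (Ursula, Ramiro, Octavio, Pilar, Mateo, Graciela, Catalina, Valentina) there are 8 shares of (1)/8 = 1/8 each.
Living: Ursula, Ramiro, Octavio, Pilar, Mateo, Catalina, and Valentina — each takes 1/8.
Deceased: Graciela. That 1/8 share is carried to generation 3.
At generation 3 (Fernando, Diego) there are 2 shares of (1/8)/2 = 1/16 each.
Living: Fernando and Diego — each takes 1/16.

Catalina 1/8; Diego 1/16; Fernando 1/16; Mateo 1/8; Octavio 1/8; Pilar 1/8; Ramiro 1/8; Ursula 1/8; Valentina 1/8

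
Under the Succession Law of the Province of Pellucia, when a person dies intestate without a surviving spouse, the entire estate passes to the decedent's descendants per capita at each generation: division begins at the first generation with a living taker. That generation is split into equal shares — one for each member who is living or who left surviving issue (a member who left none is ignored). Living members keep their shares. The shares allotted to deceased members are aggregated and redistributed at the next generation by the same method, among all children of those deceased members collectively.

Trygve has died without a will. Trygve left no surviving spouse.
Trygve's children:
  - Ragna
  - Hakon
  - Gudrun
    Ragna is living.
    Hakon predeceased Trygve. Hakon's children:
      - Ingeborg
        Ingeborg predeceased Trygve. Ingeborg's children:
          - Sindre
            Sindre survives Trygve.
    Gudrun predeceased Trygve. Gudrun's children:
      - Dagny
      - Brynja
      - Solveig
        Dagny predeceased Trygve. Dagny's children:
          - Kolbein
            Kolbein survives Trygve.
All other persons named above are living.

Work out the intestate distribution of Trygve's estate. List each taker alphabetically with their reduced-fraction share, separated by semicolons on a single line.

There is no surviving spouse, so the entire estate passes to Trygve's descendants per capita at each generation.
At generation 1 (Ragna, Hakon, Gudrun) there are 3 shares of (1)/3 = 1/3 each.
Living: Ragna — each takes 1/3.
Deceased: Hakon and Gudrun. Their combined 2/3 is pooled and carried to generation 2.
At generation 2 (Ingeborg, Dagny, Brynja, Solveig) there are 4 shares of (2/3)/4 = 1/6 each.
Living: Brynja and Solveig — each takes 1/6.
Deceased: Ingeborg and Dagny. Their combined 1/3 is pooled and carried to generation 3.
At generation 3 (Sindre, Kolbein) there are 2 shares of (1/3)/2 = 1/6 each.
Living: Sindre and Kolbein — each takes 1/6.

Brynja 1/6; Kolbein 1/6; Ragna 1/3; Sindre 1/6; Solveig 1/6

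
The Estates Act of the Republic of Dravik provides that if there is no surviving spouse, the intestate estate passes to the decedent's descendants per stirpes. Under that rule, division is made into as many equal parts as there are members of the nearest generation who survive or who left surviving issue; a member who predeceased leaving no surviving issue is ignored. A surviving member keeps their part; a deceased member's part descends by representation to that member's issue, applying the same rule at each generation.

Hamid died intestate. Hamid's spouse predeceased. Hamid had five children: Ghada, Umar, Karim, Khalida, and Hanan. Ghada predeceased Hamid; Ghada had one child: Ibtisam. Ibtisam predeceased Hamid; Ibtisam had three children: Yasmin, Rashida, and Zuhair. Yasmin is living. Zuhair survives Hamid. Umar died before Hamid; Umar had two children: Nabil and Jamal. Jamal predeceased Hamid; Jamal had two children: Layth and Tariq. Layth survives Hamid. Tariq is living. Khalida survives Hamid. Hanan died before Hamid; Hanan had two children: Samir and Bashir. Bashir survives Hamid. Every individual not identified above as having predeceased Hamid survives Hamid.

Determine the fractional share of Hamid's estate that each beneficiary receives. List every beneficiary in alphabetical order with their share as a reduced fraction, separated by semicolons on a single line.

Bashir 1/10; Karim 1/5; Khalida 1/5; Layth 1/20; Nabil 1/10; Rashida 1/15; Samir 1/10; Tariq 1/20; Yasmin 1/15; Zuhair 1/15

There is no surviving spouse, so the entire estate passes to Hamid's descendants per stirpes.
The estate is divided into 5 equal shares of 1/5 among Ghada, Umar, Karim, Khalida, Hanan.
Ghada predeceased; the 1/5 allotted to Ghada's branch passes to Ghada's issue by representation.
Ibtisam's line is the sole branch at this level, so the full 1/5 passes to Ibtisam's issue by representation.
The 1/5 is divided into 3 equal shares of 1/15 among Yasmin, Rashida, Zuhair.
Yasmin is living and takes 1/15.
Rashida is living and takes 1/15.
Zuhair is living and takes 1/15.
Umar predeceased; the 1/5 allotted to Umar's branch passes to Umar's issue by representation.
The 1/5 is divided into 2 equal shares of 1/10 among Nabil, Jamal.
Nabil is living and takes 1/10.
Jamal predeceased; the 1/10 allotted to Jamal's branch passes to Jamal's issue by representation.
The 1/10 is divided into 2 equal shares of 1/20 among Layth, Tariq.
Layth is living and takes 1/20.
Tariq is living and takes 1/20.
Karim is living and takes 1/5.
Khalida is living and takes 1/5.
Hanan predeceased; the 1/5 allotted to Hanan's branch passes to Hanan's issue by representation.
The 1/5 is divided into 2 equal shares of 1/10 among Samir, Bashir.
Samir is living and takes 1/10.
Bashir is living and takes 1/10.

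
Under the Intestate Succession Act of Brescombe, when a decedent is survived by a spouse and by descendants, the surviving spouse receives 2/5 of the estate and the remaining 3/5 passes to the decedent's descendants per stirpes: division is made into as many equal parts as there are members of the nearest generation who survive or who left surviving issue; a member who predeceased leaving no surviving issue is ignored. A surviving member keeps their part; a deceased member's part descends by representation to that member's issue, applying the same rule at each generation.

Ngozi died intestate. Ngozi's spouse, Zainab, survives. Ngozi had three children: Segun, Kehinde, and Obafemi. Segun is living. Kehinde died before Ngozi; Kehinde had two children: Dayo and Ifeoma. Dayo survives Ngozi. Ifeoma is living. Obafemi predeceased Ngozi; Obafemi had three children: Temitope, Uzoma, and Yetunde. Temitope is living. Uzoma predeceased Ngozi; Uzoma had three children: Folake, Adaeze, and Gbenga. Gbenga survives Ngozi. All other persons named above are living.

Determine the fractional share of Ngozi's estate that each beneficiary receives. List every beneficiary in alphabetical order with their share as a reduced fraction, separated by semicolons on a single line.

Zainab, as surviving spouse, takes 2/5.
The remaining 3/5 passes to Ngozi's descendants per stirpes.
The 3/5 is divided into 3 equal shares of 1/5 among Segun, Kehinde, Obafemi.
Segun is living and takes 1/5.
Kehinde predeceased; the 1/5 allotted to Kehinde's branch passes to Kehinde's issue by representation.
The 1/5 is divided into 2 equal shares of 1/10 among Dayo, Ifeoma.
Dayo is living and takes 1/10.
Ifeoma is living and takes 1/10.
Obafemi predeceased; the 1/5 allotted to Obafemi's branch passes to Obafemi's issue by representation.
The 1/5 is divided into 3 equal shares of 1/15 among Temitope, Uzoma, Yetunde.
Temitope is living and takes 1/15.
Uzoma predeceased; the 1/15 allotted to Uzoma's branch passes to Uzoma's issue by representation.
The 1/15 is divided into 3 equal shares of 1/45 among Folake, Adaeze, Gbenga.
Folake is living and takes 1/45.
Adaeze is living and takes 1/45.
Gbenga is living and takes 1/45.
Yetunde is living and takes 1/15.

Adaeze 1/45; Dayo 1/10; Folake 1/45; Gbenga 1/45; Ifeoma 1/10; Segun 1/5; Temitope 1/15; Yetunde 1/15; Zainab 2/5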